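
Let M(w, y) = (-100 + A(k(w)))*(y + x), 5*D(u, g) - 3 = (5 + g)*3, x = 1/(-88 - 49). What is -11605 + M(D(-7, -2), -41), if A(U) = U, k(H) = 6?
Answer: -1061793/137 ≈ -7750.3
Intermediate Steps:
x = -1/137 (x = 1/(-137) = -1/137 ≈ -0.0072993)
D(u, g) = 18/5 + 3*g/5 (D(u, g) = ⅗ + ((5 + g)*3)/5 = ⅗ + (15 + 3*g)/5 = ⅗ + (3 + 3*g/5) = 18/5 + 3*g/5)
M(w, y) = 94/137 - 94*y (M(w, y) = (-100 + 6)*(y - 1/137) = -94*(-1/137 + y) = 94/137 - 94*y)
-11605 + M(D(-7, -2), -41) = -11605 + (94/137 - 94*(-41)) = -11605 + (94/137 + 3854) = -11605 + 528092/137 = -1061793/137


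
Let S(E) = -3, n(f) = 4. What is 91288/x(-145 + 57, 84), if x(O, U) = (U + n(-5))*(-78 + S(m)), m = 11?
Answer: -11411/891 ≈ -12.807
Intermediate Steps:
x(O, U) = -324 - 81*U (x(O, U) = (U + 4)*(-78 - 3) = (4 + U)*(-81) = -324 - 81*U)
91288/x(-145 + 57, 84) = 91288/(-324 - 81*84) = 91288/(-324 - 6804) = 91288/(-7128) = 91288*(-1/7128) = -11411/891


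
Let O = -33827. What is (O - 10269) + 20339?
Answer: -23757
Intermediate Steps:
(O - 10269) + 20339 = (-33827 - 10269) + 20339 = -44096 + 20339 = -23757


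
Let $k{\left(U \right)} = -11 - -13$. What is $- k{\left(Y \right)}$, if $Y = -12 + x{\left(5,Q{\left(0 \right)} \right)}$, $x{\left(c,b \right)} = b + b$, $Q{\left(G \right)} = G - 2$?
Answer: $-2$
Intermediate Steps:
$Q{\left(G \right)} = -2 + G$
$x{\left(c,b \right)} = 2 b$
$Y = -16$ ($Y = -12 + 2 \left(-2 + 0\right) = -12 + 2 \left(-2\right) = -12 - 4 = -16$)
$k{\left(U \right)} = 2$ ($k{\left(U \right)} = -11 + 13 = 2$)
$- k{\left(Y \right)} = \left(-1\right) 2 = -2$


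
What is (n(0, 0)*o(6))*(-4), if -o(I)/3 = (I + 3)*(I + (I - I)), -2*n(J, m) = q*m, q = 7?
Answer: 0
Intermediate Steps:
n(J, m) = -7*m/2
o(I) = -3*I*(3 + I) (o(I) = -3*(I + 3)*(I + (I - I)) = -3*(3 + I)*(I + 0) = -3*(3 + I)*I = -3*I*(3 + I))
(n(0, 0)*o(6))*(-4) = ((-7/2*0)*(-3*6*(3 + 6)))*(-4) = (0*(-3*6*9))*(-4) = (0*(-162))*(-4) = 0*(-4) = 0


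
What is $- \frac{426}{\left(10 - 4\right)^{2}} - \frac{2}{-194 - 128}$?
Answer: $- \frac{11425}{966} \approx -11.827$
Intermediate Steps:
$- \frac{426}{\left(10 - 4\right)^{2}} - \frac{2}{-194 - 128} = - \frac{426}{6^{2}} - \frac{2}{-194 - 128} = - \frac{426}{36} - \frac{2}{-322} = \left(-426\right) \frac{1}{36} - - \frac{1}{161} = - \frac{71}{6} + \frac{1}{161} = - \frac{11425}{966}$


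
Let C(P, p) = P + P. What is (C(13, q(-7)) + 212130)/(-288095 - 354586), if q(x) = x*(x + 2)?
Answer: -212156/642681 ≈ -0.33011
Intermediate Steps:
q(x) = x*(2 + x)
C(P, p) = 2*P
(C(13, q(-7)) + 212130)/(-288095 - 354586) = (2*13 + 212130)/(-288095 - 354586) = (26 + 212130)/(-642681) = 212156*(-1/642681) = -212156/642681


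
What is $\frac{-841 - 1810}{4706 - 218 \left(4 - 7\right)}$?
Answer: $- \frac{2651}{5360} \approx -0.49459$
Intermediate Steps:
$\frac{-841 - 1810}{4706 - 218 \left(4 - 7\right)} = - \frac{2651}{4706 - -654} = - \frac{2651}{4706 + 654} = - \frac{2651}{5360}$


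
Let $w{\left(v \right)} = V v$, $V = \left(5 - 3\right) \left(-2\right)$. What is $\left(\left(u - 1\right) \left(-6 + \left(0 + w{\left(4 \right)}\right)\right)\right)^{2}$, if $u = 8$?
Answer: $23716$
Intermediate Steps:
$V = -4$ ($V = 2 \left(-2\right) = -4$)
$w{\left(v \right)} = - 4 v$
$\left(\left(u - 1\right) \left(-6 + \left(0 + w{\left(4 \right)}\right)\right)\right)^{2} = \left(\left(8 - 1\right) \left(-6 + \left(0 - 16\right)\right)\right)^{2} = \left(7 \left(-6 + \left(0 - 16\right)\right)\right)^{2} = \left(7 \left(-6 - 16\right)\right)^{2} = \left(7 \left(-22\right)\right)^{2} = \left(-154\right)^{2} = 23716$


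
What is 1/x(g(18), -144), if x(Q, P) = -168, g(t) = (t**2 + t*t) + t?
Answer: -1/168 ≈ -0.0059524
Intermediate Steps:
g(t) = t + 2*t**2 (g(t) = (t**2 + t**2) + t = 2*t**2 + t = t + 2*t**2)
1/x(g(18), -144) = 1/(-168) = -1/168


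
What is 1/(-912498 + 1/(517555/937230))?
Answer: -103511/94453393032 ≈ -1.0959e-6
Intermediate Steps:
1/(-912498 + 1/(517555/937230)) = 1/(-912498 + 1/(517555*(1/937230))) = 1/(-912498 + 1/(103511/187446)) = 1/(-912498 + 187446/103511) = 1/(-94453393032/103511) = -103511/94453393032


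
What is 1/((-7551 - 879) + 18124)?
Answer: 1/9694 ≈ 0.00010316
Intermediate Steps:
1/((-7551 - 879) + 18124) = 1/(-8430 + 18124) = 1/9694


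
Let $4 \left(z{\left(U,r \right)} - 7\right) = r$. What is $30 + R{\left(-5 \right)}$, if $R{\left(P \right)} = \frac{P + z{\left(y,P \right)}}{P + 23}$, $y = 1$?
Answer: $\frac{721}{24} \approx 30.042$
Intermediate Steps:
$z{\left(U,r \right)} = 7 + \frac{r}{4}$
$R{\left(P \right)} = \frac{7 + \frac{5 P}{4}}{23 + P}$ ($R{\left(P \right)} = \frac{P + \left(7 + \frac{P}{4}\right)}{P + 23} = \frac{7 + \frac{5 P}{4}}{23 + P}$)
$30 + R{\left(-5 \right)} = 30 + \frac{28 + 5 \left(-5\right)}{4 \left(23 - 5\right)} = 30 + \frac{28 - 25}{4 \cdot 18} = 30 + \frac{1}{4} \cdot \frac{1}{18} \cdot 3 = 30 + \frac{1}{24} = \frac{721}{24}$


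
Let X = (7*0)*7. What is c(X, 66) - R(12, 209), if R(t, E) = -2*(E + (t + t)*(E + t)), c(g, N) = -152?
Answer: 10874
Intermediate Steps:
X = 0 (X = 0*7 = 0)
R(t, E) = -2*E - 4*t*(E + t) (R(t, E) = -2*(E + (2*t)*(E + t)) = -2*(E + 2*t*(E + t)) = -2*E - 4*t*(E + t))
c(X, 66) - R(12, 209) = -152 - (-4*12**2 - 2*209 - 4*209*12) = -152 - (-4*144 - 418 - 10032) = -152 - (-576 - 418 - 10032) = -152 - 1*(-11026) = -152 + 11026 = 10874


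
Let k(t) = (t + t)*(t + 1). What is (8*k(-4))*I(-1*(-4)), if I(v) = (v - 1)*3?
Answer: 1728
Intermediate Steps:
k(t) = 2*t*(1 + t) (k(t) = (2*t)*(1 + t) = 2*t*(1 + t))
I(v) = -3 + 3*v (I(v) = (-1 + v)*3 = -3 + 3*v)
(8*k(-4))*I(-1*(-4)) = (8*(2*(-4)*(1 - 4)))*(-3 + 3*(-1*(-4))) = (8*(2*(-4)*(-3)))*(-3 + 3*4) = (8*24)*(-3 + 12) = 192*9 = 1728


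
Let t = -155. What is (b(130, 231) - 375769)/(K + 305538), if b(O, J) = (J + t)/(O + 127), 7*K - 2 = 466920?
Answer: -676007899/669661816 ≈ -1.0095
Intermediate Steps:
K = 466922/7 (K = 2/7 + (⅐)*466920 = 2/7 + 466920/7 = 466922/7 ≈ 66703.)
b(O, J) = (-155 + J)/(127 + O) (b(O, J) = (J - 155)/(O + 127) = (-155 + J)/(127 + O))
(b(130, 231) - 375769)/(K + 305538) = ((-155 + 231)/(127 + 130) - 375769)/(466922/7 + 305538) = (76/257 - 375769)/(2605688/7) = ((1/257)*76 - 375769)*(7/2605688) = (76/257 - 375769)*(7/2605688) = -96572557/257*7/2605688 = -676007899/669661816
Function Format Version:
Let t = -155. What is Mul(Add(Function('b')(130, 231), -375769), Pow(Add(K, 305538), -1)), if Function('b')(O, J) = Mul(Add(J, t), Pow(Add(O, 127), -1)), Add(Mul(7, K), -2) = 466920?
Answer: Rational(-676007899, 669661816) ≈ -1.0095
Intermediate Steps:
K = Rational(466922, 7) (K = Add(Rational(2, 7), Mul(Rational(1, 7), 466920)) = Add(Rational(2, 7), Rational(466920, 7)) = Rational(466922, 7) ≈ 66703.)
Function('b')(O, J) = Mul(Pow(Add(127, O), -1), Add(-155, J)) (Function('b')(O, J) = Mul(Add(J, -155), Pow(Add(O, 127), -1)) = Mul(Add(-155, J), Pow(Add(127, O), -1)) = Mul(Pow(Add(127, O), -1), Add(-155, J)))
Mul(Add(Function('b')(130, 231), -375769), Pow(Add(K, 305538), -1)) = Mul(Add(Mul(Pow(Add(127, 130), -1), Add(-155, 231)), -375769), Pow(Add(Rational(466922, 7), 305538), -1)) = Mul(Add(Mul(Pow(257, -1), 76), -375769), Pow(Rational(2605688, 7), -1)) = Mul(Add(Mul(Rational(1, 257), 76), -375769), Rational(7, 2605688)) = Mul(Add(Rational(76, 257), -375769), Rational(7, 2605688)) = Mul(Rational(-96572557, 257), Rational(7, 2605688)) = Rational(-676007899, 669661816)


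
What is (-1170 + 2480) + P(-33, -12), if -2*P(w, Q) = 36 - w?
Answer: 2551/2 ≈ 1275.5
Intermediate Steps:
P(w, Q) = -18 + w/2 (P(w, Q) = -(36 - w)/2 = -18 + w/2)
(-1170 + 2480) + P(-33, -12) = (-1170 + 2480) + (-18 + (½)*(-33)) = 1310 + (-18 - 33/2) = 1310 - 69/2 = 2551/2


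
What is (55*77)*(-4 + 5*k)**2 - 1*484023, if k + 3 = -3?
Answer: 4411637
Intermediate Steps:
k = -6 (k = -3 - 3 = -6)
(55*77)*(-4 + 5*k)**2 - 1*484023 = (55*77)*(-4 + 5*(-6))**2 - 1*484023 = 4235*(-4 - 30)**2 - 484023 = 4235*(-34)**2 - 484023 = 4235*1156 - 484023 = 4895660 - 484023 = 4411637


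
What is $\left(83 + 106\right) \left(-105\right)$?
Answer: $-19845$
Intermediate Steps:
$\left(83 + 106\right) \left(-105\right) = 189 \left(-105\right) = -19845$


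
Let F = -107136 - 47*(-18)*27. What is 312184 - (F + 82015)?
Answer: 314463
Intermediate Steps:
F = -84294 (F = -107136 - (-846)*27 = -107136 - 1*(-22842) = -107136 + 22842 = -84294)
312184 - (F + 82015) = 312184 - (-84294 + 82015) = 312184 - 1*(-2279) = 312184 + 2279 = 314463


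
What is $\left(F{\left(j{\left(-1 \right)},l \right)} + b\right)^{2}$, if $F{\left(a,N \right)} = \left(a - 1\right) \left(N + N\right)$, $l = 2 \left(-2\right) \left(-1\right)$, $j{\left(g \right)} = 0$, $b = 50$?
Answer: $1764$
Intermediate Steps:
$l = 4$ ($l = \left(-4\right) \left(-1\right) = 4$)
$F{\left(a,N \right)} = 2 N \left(-1 + a\right)$ ($F{\left(a,N \right)} = \left(-1 + a\right) 2 N = 2 N \left(-1 + a\right)$)
$\left(F{\left(j{\left(-1 \right)},l \right)} + b\right)^{2} = \left(2 \cdot 4 \left(-1 + 0\right) + 50\right)^{2} = \left(2 \cdot 4 \left(-1\right) + 50\right)^{2} = \left(-8 + 50\right)^{2} = 42^{2} = 1764$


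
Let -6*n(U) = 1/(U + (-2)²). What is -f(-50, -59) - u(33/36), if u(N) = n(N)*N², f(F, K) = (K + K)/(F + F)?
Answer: -122291/106200 ≈ -1.1515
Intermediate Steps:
f(F, K) = K/F (f(F, K) = (2*K)/((2*F)) = (2*K)*(1/(2*F)) = K/F)
n(U) = -1/(6*(4 + U)) (n(U) = -1/(6*(U + (-2)²)) = -1/(6*(U + 4)) = -1/(6*(4 + U)))
u(N) = -N²/(24 + 6*N) (u(N) = (-1/(24 + 6*N))*N² = -N²/(24 + 6*N))
-f(-50, -59) - u(33/36) = -(-59)/(-50) - (-1)*(33/36)²/(24 + 6*(33/36)) = -(-59)*(-1)/50 - (-1)*(33*(1/36))²/(24 + 6*(33*(1/36))) = -1*59/50 - (-1)*(11/12)²/(24 + 6*(11/12)) = -59/50 - (-1)*121/(144*(24 + 11/2)) = -59/50 - (-1)*121/(144*59/2) = -59/50 - (-1)*121*2/(144*59) = -59/50 - 1*(-121/4248) = -59/50 + 121/4248 = -122291/106200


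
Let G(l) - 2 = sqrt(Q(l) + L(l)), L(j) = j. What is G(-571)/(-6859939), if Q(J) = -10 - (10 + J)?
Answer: -2/6859939 - 2*I*sqrt(5)/6859939 ≈ -2.9155e-7 - 6.5192e-7*I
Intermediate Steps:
Q(J) = -20 - J (Q(J) = -10 + (-10 - J) = -20 - J)
G(l) = 2 + 2*I*sqrt(5) (G(l) = 2 + sqrt((-20 - l) + l) = 2 + sqrt(-20) = 2 + 2*I*sqrt(5))
G(-571)/(-6859939) = (2 + 2*I*sqrt(5))/(-6859939) = (2 + 2*I*sqrt(5))*(-1/6859939) = -2/6859939 - 2*I*sqrt(5)/6859939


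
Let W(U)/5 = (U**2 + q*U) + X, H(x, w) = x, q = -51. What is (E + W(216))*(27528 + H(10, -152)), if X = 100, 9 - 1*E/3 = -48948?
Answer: 8965574198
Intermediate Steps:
E = 146871 (E = 27 - 3*(-48948) = 27 + 146844 = 146871)
W(U) = 500 - 255*U + 5*U**2 (W(U) = 5*((U**2 - 51*U) + 100) = 5*(100 + U**2 - 51*U) = 500 - 255*U + 5*U**2)
(E + W(216))*(27528 + H(10, -152)) = (146871 + (500 - 255*216 + 5*216**2))*(27528 + 10) = (146871 + (500 - 55080 + 5*46656))*27538 = (146871 + (500 - 55080 + 233280))*27538 = (146871 + 178700)*27538 = 325571*27538 = 8965574198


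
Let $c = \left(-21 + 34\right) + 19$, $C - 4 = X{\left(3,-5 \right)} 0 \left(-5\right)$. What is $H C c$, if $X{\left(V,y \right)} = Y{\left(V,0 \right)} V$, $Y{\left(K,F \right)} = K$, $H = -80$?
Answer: $-10240$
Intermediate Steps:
$X{\left(V,y \right)} = V^{2}$ ($X{\left(V,y \right)} = V V = V^{2}$)
$C = 4$ ($C = 4 + 3^{2} \cdot 0 \left(-5\right) = 4 + 9 \cdot 0 \left(-5\right) = 4 + 0 \left(-5\right) = 4 + 0 = 4$)
$c = 32$ ($c = 13 + 19 = 32$)
$H C c = \left(-80\right) 4 \cdot 32 = \left(-320\right) 32 = -10240$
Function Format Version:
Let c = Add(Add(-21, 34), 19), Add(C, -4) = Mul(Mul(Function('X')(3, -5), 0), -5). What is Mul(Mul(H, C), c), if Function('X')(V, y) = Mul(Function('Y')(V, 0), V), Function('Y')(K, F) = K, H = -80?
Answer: -10240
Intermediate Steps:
Function('X')(V, y) = Pow(V, 2) (Function('X')(V, y) = Mul(V, V) = Pow(V, 2))
C = 4 (C = Add(4, Mul(Mul(Pow(3, 2), 0), -5)) = Add(4, Mul(Mul(9, 0), -5)) = Add(4, Mul(0, -5)) = Add(4, 0) = 4)
c = 32 (c = Add(13, 19) = 32)
Mul(Mul(H, C), c) = Mul(Mul(-80, 4), 32) = Mul(-320, 32) = -10240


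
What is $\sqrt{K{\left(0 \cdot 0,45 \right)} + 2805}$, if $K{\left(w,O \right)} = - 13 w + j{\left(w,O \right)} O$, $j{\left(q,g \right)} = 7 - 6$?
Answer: $5 \sqrt{114} \approx 53.385$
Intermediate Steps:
$j{\left(q,g \right)} = 1$
$K{\left(w,O \right)} = O - 13 w$ ($K{\left(w,O \right)} = - 13 w + 1 O = - 13 w + O = O - 13 w$)
$\sqrt{K{\left(0 \cdot 0,45 \right)} + 2805} = \sqrt{\left(45 - 13 \cdot 0 \cdot 0\right) + 2805} = \sqrt{\left(45 - 0\right) + 2805} = \sqrt{\left(45 + 0\right) + 2805} = \sqrt{45 + 2805} = \sqrt{2850} = 5 \sqrt{114}$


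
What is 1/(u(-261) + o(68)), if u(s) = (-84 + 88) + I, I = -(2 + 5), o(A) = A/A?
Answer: -½ ≈ -0.50000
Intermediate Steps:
o(A) = 1
I = -7 (I = -1*7 = -7)
u(s) = -3 (u(s) = (-84 + 88) - 7 = 4 - 7 = -3)
1/(u(-261) + o(68)) = 1/(-3 + 1) = 1/(-2) = -½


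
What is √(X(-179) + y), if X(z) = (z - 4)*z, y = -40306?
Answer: I*√7549 ≈ 86.885*I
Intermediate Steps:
X(z) = z*(-4 + z) (X(z) = (-4 + z)*z = z*(-4 + z))
√(X(-179) + y) = √(-179*(-4 - 179) - 40306) = √(-179*(-183) - 40306) = √(32757 - 40306) = √(-7549) = I*√7549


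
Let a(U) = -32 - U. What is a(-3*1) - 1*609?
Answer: -638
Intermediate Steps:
a(-3*1) - 1*609 = (-32 - (-3)) - 1*609 = (-32 - 1*(-3)) - 609 = (-32 + 3) - 609 = -29 - 609 = -638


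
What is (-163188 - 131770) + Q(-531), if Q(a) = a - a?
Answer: -294958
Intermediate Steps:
Q(a) = 0
(-163188 - 131770) + Q(-531) = (-163188 - 131770) + 0 = -294958 + 0 = -294958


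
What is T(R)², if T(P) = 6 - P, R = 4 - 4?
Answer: 36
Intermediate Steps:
R = 0
T(R)² = (6 - 1*0)² = (6 + 0)² = 6² = 36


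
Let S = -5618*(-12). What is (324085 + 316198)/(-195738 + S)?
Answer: -640283/128322 ≈ -4.9897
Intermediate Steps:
S = 67416
(324085 + 316198)/(-195738 + S) = (324085 + 316198)/(-195738 + 67416) = 640283/(-128322) = 640283*(-1/128322) = -640283/128322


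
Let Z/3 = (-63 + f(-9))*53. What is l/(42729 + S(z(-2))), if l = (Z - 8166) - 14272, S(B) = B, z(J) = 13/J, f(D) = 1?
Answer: -64592/85445 ≈ -0.75595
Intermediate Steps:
Z = -9858 (Z = 3*((-63 + 1)*53) = 3*(-62*53) = 3*(-3286) = -9858)
l = -32296 (l = (-9858 - 8166) - 14272 = -18024 - 14272 = -32296)
l/(42729 + S(z(-2))) = -32296/(42729 + 13/(-2)) = -32296/(42729 + 13*(-1/2)) = -32296/(42729 - 13/2) = -32296/85445/2 = -32296*2/85445 = -64592/85445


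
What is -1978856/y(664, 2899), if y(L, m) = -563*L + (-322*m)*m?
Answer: 989428/1353263277 ≈ 0.00073114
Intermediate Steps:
y(L, m) = -563*L - 322*m²
-1978856/y(664, 2899) = -1978856/(-563*664 - 322*2899²) = -1978856/(-373832 - 322*8404201) = -1978856/(-373832 - 2706152722) = -1978856/(-2706526554) = -1978856*(-1/2706526554) = 989428/1353263277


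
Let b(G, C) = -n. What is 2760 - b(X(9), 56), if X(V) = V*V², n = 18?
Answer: 2778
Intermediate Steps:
X(V) = V³
b(G, C) = -18 (b(G, C) = -1*18 = -18)
2760 - b(X(9), 56) = 2760 - 1*(-18) = 2760 + 18 = 2778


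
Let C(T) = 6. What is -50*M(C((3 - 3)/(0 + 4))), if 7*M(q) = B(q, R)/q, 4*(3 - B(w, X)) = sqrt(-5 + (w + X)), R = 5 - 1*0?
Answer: -25/7 + 25*sqrt(6)/84 ≈ -2.8424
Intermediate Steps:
R = 5 (R = 5 + 0 = 5)
B(w, X) = 3 - sqrt(-5 + X + w)/4 (B(w, X) = 3 - sqrt(-5 + (w + X))/4 = 3 - sqrt(-5 + (X + w))/4 = 3 - sqrt(-5 + X + w)/4)
M(q) = (3 - sqrt(q)/4)/(7*q) (M(q) = ((3 - sqrt(-5 + 5 + q)/4)/q)/7 = ((3 - sqrt(q)/4)/q)/7 = (3 - sqrt(q)/4)/(7*q))
-50*M(C((3 - 3)/(0 + 4))) = -25*(12 - sqrt(6))/(14*6) = -50*(1/14 - sqrt(6)/168) = -25/7 + 25*sqrt(6)/84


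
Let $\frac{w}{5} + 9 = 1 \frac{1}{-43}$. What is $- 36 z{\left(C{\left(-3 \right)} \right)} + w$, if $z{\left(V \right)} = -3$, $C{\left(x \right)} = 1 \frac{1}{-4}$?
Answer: $\frac{2704}{43} \approx 62.884$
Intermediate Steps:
$C{\left(x \right)} = - \frac{1}{4}$ ($C{\left(x \right)} = 1 \left(- \frac{1}{4}\right) = - \frac{1}{4}$)
$w = - \frac{1940}{43}$ ($w = -45 + 5 \cdot 1 \frac{1}{-43} = -45 + 5 \cdot 1 \left(- \frac{1}{43}\right) = -45 + 5 \left(- \frac{1}{43}\right) = -45 - \frac{5}{43} = - \frac{1940}{43} \approx -45.116$)
$- 36 z{\left(C{\left(-3 \right)} \right)} + w = \left(-36\right) \left(-3\right) - \frac{1940}{43} = 108 - \frac{1940}{43} = \frac{2704}{43}$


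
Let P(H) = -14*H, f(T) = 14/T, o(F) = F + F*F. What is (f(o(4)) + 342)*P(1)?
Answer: -23989/5 ≈ -4797.8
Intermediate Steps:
o(F) = F + F²
(f(o(4)) + 342)*P(1) = (14/((4*(1 + 4))) + 342)*(-14*1) = (14/((4*5)) + 342)*(-14) = (14/20 + 342)*(-14) = (14*(1/20) + 342)*(-14) = (7/10 + 342)*(-14) = (3427/10)*(-14) = -23989/5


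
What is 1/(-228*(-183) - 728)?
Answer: 1/40996 ≈ 2.4393e-5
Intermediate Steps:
1/(-228*(-183) - 728) = 1/(41724 - 728) = 1/40996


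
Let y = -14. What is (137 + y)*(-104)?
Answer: -12792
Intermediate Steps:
(137 + y)*(-104) = (137 - 14)*(-104) = 123*(-104) = -12792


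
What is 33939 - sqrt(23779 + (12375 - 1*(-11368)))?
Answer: 33939 - sqrt(47522) ≈ 33721.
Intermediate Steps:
33939 - sqrt(23779 + (12375 - 1*(-11368))) = 33939 - sqrt(23779 + (12375 + 11368)) = 33939 - sqrt(23779 + 23743) = 33939 - sqrt(47522)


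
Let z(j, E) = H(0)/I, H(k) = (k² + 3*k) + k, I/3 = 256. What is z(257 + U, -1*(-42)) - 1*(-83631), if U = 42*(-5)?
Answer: 83631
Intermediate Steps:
I = 768 (I = 3*256 = 768)
U = -210
H(k) = k² + 4*k
z(j, E) = 0 (z(j, E) = (0*(4 + 0))/768 = (0*4)*(1/768) = 0*(1/768) = 0)
z(257 + U, -1*(-42)) - 1*(-83631) = 0 - 1*(-83631) = 0 + 83631 = 83631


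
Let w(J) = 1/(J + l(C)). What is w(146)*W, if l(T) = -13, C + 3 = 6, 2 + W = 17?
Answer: 15/133 ≈ 0.11278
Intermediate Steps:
W = 15 (W = -2 + 17 = 15)
C = 3 (C = -3 + 6 = 3)
w(J) = 1/(-13 + J) (w(J) = 1/(J - 13) = 1/(-13 + J))
w(146)*W = 15/(-13 + 146) = 15/133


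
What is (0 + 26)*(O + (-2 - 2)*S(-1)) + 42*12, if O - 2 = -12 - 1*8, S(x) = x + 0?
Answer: 140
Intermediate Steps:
S(x) = x
O = -18 (O = 2 + (-12 - 1*8) = 2 + (-12 - 8) = 2 - 20 = -18)
(0 + 26)*(O + (-2 - 2)*S(-1)) + 42*12 = (0 + 26)*(-18 + (-2 - 2)*(-1)) + 42*12 = 26*(-18 - 4*(-1)) + 504 = 26*(-18 + 4) + 504 = 26*(-14) + 504 = -364 + 504 = 140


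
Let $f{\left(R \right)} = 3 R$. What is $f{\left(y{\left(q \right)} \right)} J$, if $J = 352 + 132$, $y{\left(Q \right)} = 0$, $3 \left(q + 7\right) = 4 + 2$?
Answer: $0$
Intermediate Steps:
$q = -5$ ($q = -7 + \frac{4 + 2}{3} = -7 + \frac{1}{3} \cdot 6 = -7 + 2 = -5$)
$J = 484$
$f{\left(y{\left(q \right)} \right)} J = 3 \cdot 0 \cdot 484 = 0 \cdot 484 = 0$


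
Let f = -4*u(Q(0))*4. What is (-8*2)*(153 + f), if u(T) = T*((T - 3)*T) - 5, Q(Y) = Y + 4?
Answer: 368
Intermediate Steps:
Q(Y) = 4 + Y
u(T) = -5 + T²*(-3 + T) (u(T) = T*((-3 + T)*T) - 5 = T*(T*(-3 + T)) - 5 = T²*(-3 + T) - 5 = -5 + T²*(-3 + T))
f = -176 (f = -4*(-5 + (4 + 0)³ - 3*(4 + 0)²)*4 = -4*(-5 + 4³ - 3*4²)*4 = -4*(-5 + 64 - 3*16)*4 = -4*(-5 + 64 - 48)*4 = -4*11*4 = -44*4 = -176)
(-8*2)*(153 + f) = (-8*2)*(153 - 176) = -16*(-23) = 368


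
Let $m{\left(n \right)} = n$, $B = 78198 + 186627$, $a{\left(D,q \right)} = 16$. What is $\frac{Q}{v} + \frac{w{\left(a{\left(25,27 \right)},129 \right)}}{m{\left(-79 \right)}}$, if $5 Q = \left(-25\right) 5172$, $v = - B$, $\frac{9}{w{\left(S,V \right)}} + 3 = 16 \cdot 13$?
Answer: $\frac{5552257}{57184545} \approx 0.097094$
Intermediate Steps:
$B = 264825$
$w{\left(S,V \right)} = \frac{9}{205}$ ($w{\left(S,V \right)} = \frac{9}{-3 + 16 \cdot 13} = \frac{9}{-3 + 208} = \frac{9}{205}$)
$v = -264825$ ($v = \left(-1\right) 264825 = -264825$)
$Q = -25860$ ($Q = \frac{\left(-25\right) 5172}{5} = \frac{1}{5} \left(-129300\right) = -25860$)
$\frac{Q}{v} + \frac{w{\left(a{\left(25,27 \right)},129 \right)}}{m{\left(-79 \right)}} = - \frac{25860}{-264825} + \frac{9}{205 \left(-79\right)} = \left(-25860\right) \left(- \frac{1}{264825}\right) + \frac{9}{205} \left(- \frac{1}{79}\right) = \frac{1724}{17655} - \frac{9}{16195} = \frac{5552257}{57184545}$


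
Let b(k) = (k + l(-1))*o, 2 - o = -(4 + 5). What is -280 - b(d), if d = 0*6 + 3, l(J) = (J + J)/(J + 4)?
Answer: -917/3 ≈ -305.67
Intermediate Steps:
l(J) = 2*J/(4 + J) (l(J) = (2*J)/(4 + J) = 2*J/(4 + J))
o = 11 (o = 2 - (-1)*(4 + 5) = 2 - (-1)*9 = 2 - 1*(-9) = 2 + 9 = 11)
d = 3 (d = 0 + 3 = 3)
b(k) = -22/3 + 11*k (b(k) = (k + 2*(-1)/(4 - 1))*11 = (k + 2*(-1)/3)*11 = (k + 2*(-1)*(⅓))*11 = (k - ⅔)*11 = (-⅔ + k)*11 = -22/3 + 11*k)
-280 - b(d) = -280 - (-22/3 + 11*3) = -280 - (-22/3 + 33) = -280 - 1*77/3 = -280 - 77/3 = -917/3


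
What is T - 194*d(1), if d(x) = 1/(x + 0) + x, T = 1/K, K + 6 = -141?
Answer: -57037/147 ≈ -388.01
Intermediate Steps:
K = -147 (K = -6 - 141 = -147)
T = -1/147 (T = 1/(-147) = -1/147 ≈ -0.0068027)
d(x) = x + 1/x (d(x) = 1/x + x = x + 1/x)
T - 194*d(1) = -1/147 - 194*(1 + 1/1) = -1/147 - 194*(1 + 1) = -1/147 - 194*2 = -1/147 - 388 = -57037/147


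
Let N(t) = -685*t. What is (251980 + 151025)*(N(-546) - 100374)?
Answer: 110276676180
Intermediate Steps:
(251980 + 151025)*(N(-546) - 100374) = (251980 + 151025)*(-685*(-546) - 100374) = 403005*(374010 - 100374) = 403005*273636 = 110276676180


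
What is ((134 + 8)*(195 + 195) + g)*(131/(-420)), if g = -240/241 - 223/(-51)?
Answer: -89173937873/5162220 ≈ -17274.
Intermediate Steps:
g = 41503/12291 (g = -240*1/241 - 223*(-1/51) = -240/241 + 223/51 = 41503/12291 ≈ 3.3767)
((134 + 8)*(195 + 195) + g)*(131/(-420)) = ((134 + 8)*(195 + 195) + 41503/12291)*(131/(-420)) = (142*390 + 41503/12291)*(131*(-1/420)) = (55380 + 41503/12291)*(-131/420) = (680717083/12291)*(-131/420) = -89173937873/5162220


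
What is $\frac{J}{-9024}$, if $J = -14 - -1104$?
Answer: $- \frac{545}{4512} \approx -0.12079$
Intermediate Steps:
$J = 1090$ ($J = -14 + 1104 = 1090$)
$\frac{J}{-9024} = \frac{1090}{-9024} = 1090 \left(- \frac{1}{9024}\right) = - \frac{545}{4512}$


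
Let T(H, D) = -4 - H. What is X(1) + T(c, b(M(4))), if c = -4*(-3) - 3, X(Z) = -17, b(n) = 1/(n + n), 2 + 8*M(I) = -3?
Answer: -30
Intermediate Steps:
M(I) = -5/8 (M(I) = -¼ + (⅛)*(-3) = -¼ - 3/8 = -5/8)
b(n) = 1/(2*n)
c = 9 (c = 12 - 3 = 9)
X(1) + T(c, b(M(4))) = -17 + (-4 - 1*9) = -17 + (-4 - 9) = -17 - 13 = -30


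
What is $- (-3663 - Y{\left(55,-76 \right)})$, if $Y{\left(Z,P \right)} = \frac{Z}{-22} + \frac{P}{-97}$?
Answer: $\frac{710289}{194} \approx 3661.3$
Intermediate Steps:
$Y{\left(Z,P \right)} = - \frac{Z}{22} - \frac{P}{97}$ ($Y{\left(Z,P \right)} = Z \left(- \frac{1}{22}\right) + P \left(- \frac{1}{97}\right) = - \frac{Z}{22} - \frac{P}{97}$)
$- (-3663 - Y{\left(55,-76 \right)}) = - (-3663 - \left(\left(- \frac{1}{22}\right) 55 - - \frac{76}{97}\right)) = - (-3663 - \left(- \frac{5}{2} + \frac{76}{97}\right)) = - (-3663 - - \frac{333}{194}) = - (-3663 + \frac{333}{194}) = \left(-1\right) \left(- \frac{710289}{194}\right) = \frac{710289}{194}$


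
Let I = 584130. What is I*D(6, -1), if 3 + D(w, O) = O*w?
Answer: -5257170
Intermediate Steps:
D(w, O) = -3 + O*w
I*D(6, -1) = 584130*(-3 - 1*6) = 584130*(-3 - 6) = 584130*(-9) = -5257170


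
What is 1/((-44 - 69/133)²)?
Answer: 17689/35058241 ≈ 0.00050456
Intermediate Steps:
1/((-44 - 69/133)²) = 1/((-5921/133)²) = 1/(35058241/17689) = 17689/35058241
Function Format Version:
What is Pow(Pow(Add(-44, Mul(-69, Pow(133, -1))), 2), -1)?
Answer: Rational(17689, 35058241) ≈ 0.00050456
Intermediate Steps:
Pow(Pow(Add(-44, Mul(-69, Pow(133, -1))), 2), -1) = Pow(Pow(Add(-44, Mul(-69, Rational(1, 133))), 2), -1) = Pow(Pow(Add(-44, Rational(-69, 133)), 2), -1) = Pow(Pow(Rational(-5921, 133), 2), -1) = Pow(Rational(35058241, 17689), -1) = Rational(17689, 35058241)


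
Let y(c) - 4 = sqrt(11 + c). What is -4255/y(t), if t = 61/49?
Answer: -9065/2 + 6475*sqrt(6)/4 ≈ -567.39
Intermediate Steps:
t = 61/49 (t = 61*(1/49) = 61/49 ≈ 1.2449)
y(c) = 4 + sqrt(11 + c)
-4255/y(t) = -4255/(4 + sqrt(11 + 61/49)) = -4255/(4 + sqrt(600/49)) = -4255/(4 + 10*sqrt(6)/7)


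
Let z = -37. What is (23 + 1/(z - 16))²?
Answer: 1483524/2809 ≈ 528.13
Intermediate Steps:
(23 + 1/(z - 16))² = (23 + 1/(-37 - 16))² = (23 + 1/(-53))² = (23 - 1/53)² = (1218/53)² = 1483524/2809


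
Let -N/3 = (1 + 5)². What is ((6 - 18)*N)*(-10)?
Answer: -12960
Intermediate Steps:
N = -108 (N = -3*(1 + 5)² = -3*6² = -3*36 = -108)
((6 - 18)*N)*(-10) = ((6 - 18)*(-108))*(-10) = -12*(-108)*(-10) = 1296*(-10) = -12960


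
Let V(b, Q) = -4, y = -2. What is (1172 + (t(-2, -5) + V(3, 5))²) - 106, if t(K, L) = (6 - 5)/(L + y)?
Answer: 53075/49 ≈ 1083.2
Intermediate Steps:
t(K, L) = 1/(-2 + L) (t(K, L) = (6 - 5)/(L - 2) = 1/(-2 + L))
(1172 + (t(-2, -5) + V(3, 5))²) - 106 = (1172 + (1/(-2 - 5) - 4)²) - 106 = (1172 + (1/(-7) - 4)²) - 106 = (1172 + (-⅐ - 4)²) - 106 = (1172 + (-29/7)²) - 106 = (1172 + 841/49) - 106 = 58269/49 - 106 = 53075/49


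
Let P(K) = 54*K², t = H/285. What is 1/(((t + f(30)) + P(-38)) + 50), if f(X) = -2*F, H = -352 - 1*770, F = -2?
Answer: 95/7412476 ≈ 1.2816e-5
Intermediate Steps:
H = -1122 (H = -352 - 770 = -1122)
f(X) = 4 (f(X) = -2*(-2) = 4)
t = -374/95 (t = -1122/285 = -1122*1/285 = -374/95 ≈ -3.9368)
1/(((t + f(30)) + P(-38)) + 50) = 1/(((-374/95 + 4) + 54*(-38)²) + 50) = 1/((6/95 + 54*1444) + 50) = 1/((6/95 + 77976) + 50) = 1/(7407726/95 + 50) = 1/(7412476/95) = 95/7412476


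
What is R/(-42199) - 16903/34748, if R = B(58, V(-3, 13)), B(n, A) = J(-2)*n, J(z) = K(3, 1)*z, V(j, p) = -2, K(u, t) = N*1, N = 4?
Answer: -697166625/1466330852 ≈ -0.47545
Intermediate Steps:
K(u, t) = 4 (K(u, t) = 4*1 = 4)
J(z) = 4*z
B(n, A) = -8*n (B(n, A) = (4*(-2))*n = -8*n)
R = -464 (R = -8*58 = -464)
R/(-42199) - 16903/34748 = -464/(-42199) - 16903/34748 = -464*(-1/42199) - 16903*1/34748 = 464/42199 - 16903/34748 = -697166625/1466330852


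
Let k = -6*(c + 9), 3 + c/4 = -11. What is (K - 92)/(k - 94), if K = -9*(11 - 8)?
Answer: -119/188 ≈ -0.63298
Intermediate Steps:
c = -56 (c = -12 + 4*(-11) = -12 - 44 = -56)
K = -27 (K = -9*3 = -27)
k = 282 (k = -6*(-56 + 9) = -6*(-47) = 282)
(K - 92)/(k - 94) = (-27 - 92)/(282 - 94) = -119/188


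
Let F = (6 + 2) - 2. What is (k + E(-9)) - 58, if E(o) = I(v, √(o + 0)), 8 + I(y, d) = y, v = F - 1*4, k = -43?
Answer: -107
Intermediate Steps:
F = 6 (F = 8 - 2 = 6)
v = 2 (v = 6 - 1*4 = 6 - 4 = 2)
I(y, d) = -8 + y
E(o) = -6 (E(o) = -8 + 2 = -6)
(k + E(-9)) - 58 = (-43 - 6) - 58 = -49 - 58 = -107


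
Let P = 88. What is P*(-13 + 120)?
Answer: 9416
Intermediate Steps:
P*(-13 + 120) = 88*(-13 + 120) = 88*107 = 9416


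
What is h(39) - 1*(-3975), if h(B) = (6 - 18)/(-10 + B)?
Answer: 115263/29 ≈ 3974.6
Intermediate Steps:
h(B) = -12/(-10 + B)
h(39) - 1*(-3975) = -12/(-10 + 39) - 1*(-3975) = -12/29 + 3975 = 115263/29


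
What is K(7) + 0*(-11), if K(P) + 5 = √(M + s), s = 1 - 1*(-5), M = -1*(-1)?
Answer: -5 + √7 ≈ -2.3542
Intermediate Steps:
M = 1
s = 6 (s = 1 + 5 = 6)
K(P) = -5 + √7 (K(P) = -5 + √(1 + 6) = -5 + √7)
K(7) + 0*(-11) = (-5 + √7) + 0*(-11) = (-5 + √7) + 0 = -5 + √7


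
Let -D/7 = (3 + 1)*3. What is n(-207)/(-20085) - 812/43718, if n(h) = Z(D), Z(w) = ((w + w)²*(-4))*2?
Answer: 1642477606/146346005 ≈ 11.223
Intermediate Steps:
D = -84 (D = -7*(3 + 1)*3 = -28*3 = -7*12 = -84)
Z(w) = -32*w² (Z(w) = ((2*w)²*(-4))*2 = ((4*w²)*(-4))*2 = -16*w²*2 = -32*w²)
n(h) = -225792 (n(h) = -32*(-84)² = -32*7056 = -225792)
n(-207)/(-20085) - 812/43718 = -225792/(-20085) - 812/43718 = -225792*(-1/20085) - 812*1/43718 = 75264/6695 - 406/21859 = 1642477606/146346005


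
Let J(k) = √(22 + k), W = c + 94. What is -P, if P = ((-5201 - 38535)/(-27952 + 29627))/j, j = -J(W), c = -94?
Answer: -1988*√22/1675 ≈ -5.5669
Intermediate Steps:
W = 0 (W = -94 + 94 = 0)
j = -√22 (j = -√(22 + 0) = -√22 ≈ -4.6904)
P = 1988*√22/1675 (P = ((-5201 - 38535)/(-27952 + 29627))/((-√22)) = (-43736/1675)*(-√22/22) = (-43736*1/1675)*(-√22/22) = -(-1988)*√22/1675 = 1988*√22/1675 ≈ 5.5669)
-P = -1988*√22/1675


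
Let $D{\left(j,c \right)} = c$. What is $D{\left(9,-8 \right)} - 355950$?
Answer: $-355958$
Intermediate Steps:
$D{\left(9,-8 \right)} - 355950 = -8 - 355950 = -355958$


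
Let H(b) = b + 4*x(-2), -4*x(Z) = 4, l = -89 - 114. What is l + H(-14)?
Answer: -221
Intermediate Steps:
l = -203
x(Z) = -1 (x(Z) = -¼*4 = -1)
H(b) = -4 + b (H(b) = b + 4*(-1) = b - 4 = -4 + b)
l + H(-14) = -203 + (-4 - 14) = -203 - 18 = -221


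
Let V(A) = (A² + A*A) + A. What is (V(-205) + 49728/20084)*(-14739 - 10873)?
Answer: -10782605309324/5021 ≈ -2.1475e+9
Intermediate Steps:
V(A) = A + 2*A² (V(A) = (A² + A²) + A = 2*A² + A = A + 2*A²)
(V(-205) + 49728/20084)*(-14739 - 10873) = (-205*(1 + 2*(-205)) + 49728/20084)*(-14739 - 10873) = (-205*(1 - 410) + 49728*(1/20084))*(-25612) = (-205*(-409) + 12432/5021)*(-25612) = (83845 + 12432/5021)*(-25612) = (420998177/5021)*(-25612) = -10782605309324/5021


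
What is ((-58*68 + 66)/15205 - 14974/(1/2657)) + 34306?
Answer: -604423264338/15205 ≈ -3.9752e+7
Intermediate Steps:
((-58*68 + 66)/15205 - 14974/(1/2657)) + 34306 = ((-3944 + 66)*(1/15205) - 14974/1/2657) + 34306 = (-3878*1/15205 - 14974*2657) + 34306 = (-3878/15205 - 39785918) + 34306 = -604944887068/15205 + 34306 = -604423264338/15205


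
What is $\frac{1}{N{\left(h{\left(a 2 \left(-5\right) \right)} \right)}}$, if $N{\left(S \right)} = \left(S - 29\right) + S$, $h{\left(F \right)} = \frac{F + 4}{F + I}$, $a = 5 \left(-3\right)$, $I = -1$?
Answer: $- \frac{149}{4013} \approx -0.037129$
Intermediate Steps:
$a = -15$
$h{\left(F \right)} = \frac{4 + F}{-1 + F}$ ($h{\left(F \right)} = \frac{F + 4}{F - 1} = \frac{4 + F}{-1 + F}$)
$N{\left(S \right)} = -29 + 2 S$ ($N{\left(S \right)} = \left(-29 + S\right) + S = -29 + 2 S$)
$\frac{1}{N{\left(h{\left(a 2 \left(-5\right) \right)} \right)}} = \frac{1}{-29 + 2 \frac{4 + \left(-15\right) 2 \left(-5\right)}{-1 + \left(-15\right) 2 \left(-5\right)}} = \frac{1}{-29 + 2 \frac{4 - -150}{-1 - -150}} = \frac{1}{-29 + 2 \frac{4 + 150}{-1 + 150}} = \frac{1}{-29 + 2 \cdot \frac{1}{149} \cdot 154} = \frac{1}{-29 + 2 \cdot \frac{154}{149}} = \frac{1}{-29 + \frac{308}{149}} = \frac{1}{- \frac{4013}{149}} = - \frac{149}{4013}$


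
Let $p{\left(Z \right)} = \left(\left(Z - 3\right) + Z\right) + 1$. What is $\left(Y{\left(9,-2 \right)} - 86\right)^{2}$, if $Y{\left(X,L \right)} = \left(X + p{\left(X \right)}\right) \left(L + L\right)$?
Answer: $34596$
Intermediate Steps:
$p{\left(Z \right)} = -2 + 2 Z$ ($p{\left(Z \right)} = \left(\left(-3 + Z\right) + Z\right) + 1 = \left(-3 + 2 Z\right) + 1 = -2 + 2 Z$)
$Y{\left(X,L \right)} = 2 L \left(-2 + 3 X\right)$ ($Y{\left(X,L \right)} = \left(X + \left(-2 + 2 X\right)\right) \left(L + L\right) = \left(-2 + 3 X\right) 2 L = 2 L \left(-2 + 3 X\right)$)
$\left(Y{\left(9,-2 \right)} - 86\right)^{2} = \left(2 \left(-2\right) \left(-2 + 3 \cdot 9\right) - 86\right)^{2} = \left(2 \left(-2\right) \left(-2 + 27\right) - 86\right)^{2} = \left(2 \left(-2\right) 25 - 86\right)^{2} = \left(-100 - 86\right)^{2} = \left(-186\right)^{2} = 34596$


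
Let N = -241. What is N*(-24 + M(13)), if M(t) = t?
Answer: 2651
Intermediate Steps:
N*(-24 + M(13)) = -241*(-24 + 13) = -241*(-11) = 2651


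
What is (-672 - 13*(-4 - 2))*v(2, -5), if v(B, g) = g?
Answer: 2970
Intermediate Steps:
(-672 - 13*(-4 - 2))*v(2, -5) = (-672 - 13*(-4 - 2))*(-5) = (-672 - 13*(-6))*(-5) = (-672 + 78)*(-5) = -594*(-5) = 2970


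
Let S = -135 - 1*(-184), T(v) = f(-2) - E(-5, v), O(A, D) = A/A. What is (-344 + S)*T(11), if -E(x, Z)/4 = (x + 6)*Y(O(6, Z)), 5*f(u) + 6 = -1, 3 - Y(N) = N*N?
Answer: -1947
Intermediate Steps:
O(A, D) = 1
Y(N) = 3 - N² (Y(N) = 3 - N*N = 3 - N²)
f(u) = -7/5 (f(u) = -6/5 + (⅕)*(-1) = -6/5 - ⅕ = -7/5)
E(x, Z) = -48 - 8*x (E(x, Z) = -4*(x + 6)*(3 - 1*1²) = -4*(6 + x)*(3 - 1*1) = -4*(6 + x)*(3 - 1) = -4*(6 + x)*2 = -4*(12 + 2*x) = -48 - 8*x)
T(v) = 33/5 (T(v) = -7/5 - (-48 - 8*(-5)) = -7/5 - (-48 + 40) = -7/5 - 1*(-8) = -7/5 + 8 = 33/5)
S = 49 (S = -135 + 184 = 49)
(-344 + S)*T(11) = (-344 + 49)*(33/5) = -295*33/5 = -1947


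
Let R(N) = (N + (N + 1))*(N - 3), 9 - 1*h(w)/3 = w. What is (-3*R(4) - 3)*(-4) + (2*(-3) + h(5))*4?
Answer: 144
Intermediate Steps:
h(w) = 27 - 3*w
R(N) = (1 + 2*N)*(-3 + N) (R(N) = (N + (1 + N))*(-3 + N) = (1 + 2*N)*(-3 + N))
(-3*R(4) - 3)*(-4) + (2*(-3) + h(5))*4 = (-3*(-3 - 5*4 + 2*4**2) - 3)*(-4) + (2*(-3) + (27 - 3*5))*4 = (-3*(-3 - 20 + 2*16) - 3)*(-4) + (-6 + (27 - 15))*4 = (-3*(-3 - 20 + 32) - 3)*(-4) + (-6 + 12)*4 = (-3*9 - 3)*(-4) + 6*4 = (-27 - 3)*(-4) + 24 = -30*(-4) + 24 = 120 + 24 = 144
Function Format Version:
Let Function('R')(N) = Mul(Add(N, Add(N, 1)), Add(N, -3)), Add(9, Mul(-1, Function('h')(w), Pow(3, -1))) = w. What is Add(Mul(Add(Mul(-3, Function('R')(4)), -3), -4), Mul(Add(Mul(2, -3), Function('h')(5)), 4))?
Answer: 144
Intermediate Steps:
Function('h')(w) = Add(27, Mul(-3, w))
Function('R')(N) = Mul(Add(1, Mul(2, N)), Add(-3, N)) (Function('R')(N) = Mul(Add(N, Add(1, N)), Add(-3, N)) = Mul(Add(1, Mul(2, N)), Add(-3, N)))
Add(Mul(Add(Mul(-3, Function('R')(4)), -3), -4), Mul(Add(Mul(2, -3), Function('h')(5)), 4)) = Add(Mul(Add(Mul(-3, Add(-3, Mul(-5, 4), Mul(2, Pow(4, 2)))), -3), -4), Mul(Add(Mul(2, -3), Add(27, Mul(-3, 5))), 4)) = Add(Mul(Add(Mul(-3, Add(-3, -20, Mul(2, 16))), -3), -4), Mul(Add(-6, Add(27, -15)), 4)) = Add(Mul(Add(Mul(-3, Add(-3, -20, 32)), -3), -4), Mul(Add(-6, 12), 4)) = Add(Mul(Add(Mul(-3, 9), -3), -4), Mul(6, 4)) = Add(Mul(Add(-27, -3), -4), 24) = Add(Mul(-30, -4), 24) = Add(120, 24) = 144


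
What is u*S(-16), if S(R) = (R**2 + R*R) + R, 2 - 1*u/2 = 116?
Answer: -113088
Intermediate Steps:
u = -228 (u = 4 - 2*116 = 4 - 232 = -228)
S(R) = R + 2*R**2 (S(R) = (R**2 + R**2) + R = 2*R**2 + R = R + 2*R**2)
u*S(-16) = -(-3648)*(1 + 2*(-16)) = -(-3648)*(1 - 32) = -(-3648)*(-31) = -228*496 = -113088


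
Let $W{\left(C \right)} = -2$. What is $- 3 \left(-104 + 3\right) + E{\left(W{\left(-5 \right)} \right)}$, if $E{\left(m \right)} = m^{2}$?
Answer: $307$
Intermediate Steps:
$- 3 \left(-104 + 3\right) + E{\left(W{\left(-5 \right)} \right)} = - 3 \left(-104 + 3\right) + \left(-2\right)^{2} = \left(-3\right) \left(-101\right) + 4 = 303 + 4 = 307$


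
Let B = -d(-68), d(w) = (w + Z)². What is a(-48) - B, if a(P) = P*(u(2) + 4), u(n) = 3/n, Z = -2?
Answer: 4636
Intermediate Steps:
d(w) = (-2 + w)² (d(w) = (w - 2)² = (-2 + w)²)
a(P) = 11*P/2 (a(P) = P*(3/2 + 4) = P*(11/2) = 11*P/2)
B = -4900 (B = -(-2 - 68)² = -1*(-70)² = -1*4900 = -4900)
a(-48) - B = (11/2)*(-48) - 1*(-4900) = -264 + 4900 = 4636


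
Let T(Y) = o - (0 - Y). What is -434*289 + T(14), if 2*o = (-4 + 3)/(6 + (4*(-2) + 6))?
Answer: -1003297/8 ≈ -1.2541e+5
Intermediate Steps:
o = -⅛ (o = ((-4 + 3)/(6 + (4*(-2) + 6)))/2 = (-1/(6 + (-8 + 6)))/2 = (-1/(6 - 2))/2 = (-1/4)/2 = (-1*¼)/2 = (½)*(-¼) = -⅛ ≈ -0.12500)
T(Y) = -⅛ + Y (T(Y) = -⅛ - (0 - Y) = -⅛ - (-1)*Y = -⅛ + Y)
-434*289 + T(14) = -434*289 + (-⅛ + 14) = -125426 + 111/8 = -1003297/8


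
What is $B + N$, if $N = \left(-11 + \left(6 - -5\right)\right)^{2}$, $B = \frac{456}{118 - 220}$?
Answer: $- \frac{76}{17} \approx -4.4706$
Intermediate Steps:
$B = - \frac{76}{17}$ ($B = \frac{456}{118 - 220} = \frac{456}{-102} = 456 \left(- \frac{1}{102}\right) = - \frac{76}{17} \approx -4.4706$)
$N = 0$ ($N = \left(-11 + \left(6 + 5\right)\right)^{2} = \left(-11 + 11\right)^{2} = 0^{2} = 0$)
$B + N = - \frac{76}{17} + 0 = - \frac{76}{17}$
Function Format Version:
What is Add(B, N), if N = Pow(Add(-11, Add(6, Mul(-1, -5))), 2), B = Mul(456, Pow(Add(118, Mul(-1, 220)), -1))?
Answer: Rational(-76, 17) ≈ -4.4706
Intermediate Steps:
B = Rational(-76, 17) (B = Mul(456, Pow(Add(118, -220), -1)) = Mul(456, Pow(-102, -1)) = Mul(456, Rational(-1, 102)) = Rational(-76, 17) ≈ -4.4706)
N = 0 (N = Pow(Add(-11, Add(6, 5)), 2) = Pow(Add(-11, 11), 2) = Pow(0, 2) = 0)
Add(B, N) = Add(Rational(-76, 17), 0) = Rational(-76, 17)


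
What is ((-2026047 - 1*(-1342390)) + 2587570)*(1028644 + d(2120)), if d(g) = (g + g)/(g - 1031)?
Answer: 193887153585148/99 ≈ 1.9585e+12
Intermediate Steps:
d(g) = 2*g/(-1031 + g) (d(g) = (2*g)/(-1031 + g) = 2*g/(-1031 + g))
((-2026047 - 1*(-1342390)) + 2587570)*(1028644 + d(2120)) = ((-2026047 - 1*(-1342390)) + 2587570)*(1028644 + 2*2120/(-1031 + 2120)) = ((-2026047 + 1342390) + 2587570)*(1028644 + 2*2120/1089) = (-683657 + 2587570)*(1028644 + 2*2120*(1/1089)) = 1903913*(1028644 + 4240/1089) = 1903913*(1120197556/1089) = 193887153585148/99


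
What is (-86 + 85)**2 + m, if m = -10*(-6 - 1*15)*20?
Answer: 4201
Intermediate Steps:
m = 4200 (m = -10*(-6 - 15)*20 = -10*(-21)*20 = 210*20 = 4200)
(-86 + 85)**2 + m = (-86 + 85)**2 + 4200 = (-1)**2 + 4200 = 1 + 4200 = 4201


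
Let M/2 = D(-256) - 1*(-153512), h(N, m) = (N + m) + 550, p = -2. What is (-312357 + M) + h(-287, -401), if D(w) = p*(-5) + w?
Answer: -5963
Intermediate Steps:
h(N, m) = 550 + N + m
D(w) = 10 + w (D(w) = -2*(-5) + w = 10 + w)
M = 306532 (M = 2*((10 - 256) - 1*(-153512)) = 2*(-246 + 153512) = 2*153266 = 306532)
(-312357 + M) + h(-287, -401) = (-312357 + 306532) + (550 - 287 - 401) = -5825 - 138 = -5963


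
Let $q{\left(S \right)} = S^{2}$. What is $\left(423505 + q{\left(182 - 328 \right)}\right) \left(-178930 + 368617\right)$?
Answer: $84376761027$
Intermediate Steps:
$\left(423505 + q{\left(182 - 328 \right)}\right) \left(-178930 + 368617\right) = \left(423505 + \left(182 - 328\right)^{2}\right) \left(-178930 + 368617\right) = \left(423505 + \left(-146\right)^{2}\right) 189687 = \left(423505 + 21316\right) 189687 = 444821 \cdot 189687 = 84376761027$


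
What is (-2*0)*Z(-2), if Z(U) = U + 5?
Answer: 0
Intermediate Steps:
Z(U) = 5 + U
(-2*0)*Z(-2) = (-2*0)*(5 - 2) = 0*3 = 0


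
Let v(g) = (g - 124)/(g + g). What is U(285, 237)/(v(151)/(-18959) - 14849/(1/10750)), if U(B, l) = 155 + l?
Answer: -2244442256/913961793081527 ≈ -2.4557e-6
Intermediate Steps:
v(g) = (-124 + g)/(2*g) (v(g) = (-124 + g)/((2*g)) = (-124 + g)*(1/(2*g)) = (-124 + g)/(2*g))
U(285, 237)/(v(151)/(-18959) - 14849/(1/10750)) = (155 + 237)/(((½)*(-124 + 151)/151)/(-18959) - 14849/(1/10750)) = 392/(((½)*(1/151)*27)*(-1/18959) - 14849/1/10750) = 392/((27/302)*(-1/18959) - 14849*10750) = 392/(-27/5725618 - 159626750) = 392/(-913961793081527/5725618) = 392*(-5725618/913961793081527) = -2244442256/913961793081527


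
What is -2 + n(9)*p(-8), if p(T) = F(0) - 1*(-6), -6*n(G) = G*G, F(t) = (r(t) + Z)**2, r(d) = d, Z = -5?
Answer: -841/2 ≈ -420.50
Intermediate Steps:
F(t) = (-5 + t)**2 (F(t) = (t - 5)**2 = (-5 + t)**2)
n(G) = -G**2/6 (n(G) = -G*G/6 = -G**2/6)
p(T) = 31 (p(T) = (-5 + 0)**2 - 1*(-6) = (-5)**2 + 6 = 25 + 6 = 31)
-2 + n(9)*p(-8) = -2 - 1/6*9**2*31 = -2 - 1/6*81*31 = -2 - 27/2*31 = -2 - 837/2 = -841/2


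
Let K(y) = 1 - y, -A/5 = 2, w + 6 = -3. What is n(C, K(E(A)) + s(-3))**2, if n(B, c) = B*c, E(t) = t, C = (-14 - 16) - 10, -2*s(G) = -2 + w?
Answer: 435600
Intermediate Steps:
w = -9 (w = -6 - 3 = -9)
A = -10 (A = -5*2 = -10)
s(G) = 11/2 (s(G) = -(-2 - 9)/2 = -1/2*(-11) = 11/2)
C = -40 (C = -30 - 10 = -40)
n(C, K(E(A)) + s(-3))**2 = (-40*((1 - 1*(-10)) + 11/2))**2 = (-40*((1 + 10) + 11/2))**2 = (-40*(11 + 11/2))**2 = (-40*33/2)**2 = (-660)**2 = 435600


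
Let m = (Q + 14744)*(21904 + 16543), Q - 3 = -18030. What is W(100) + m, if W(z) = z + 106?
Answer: -126221295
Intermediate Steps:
W(z) = 106 + z
Q = -18027 (Q = 3 - 18030 = -18027)
m = -126221501 (m = (-18027 + 14744)*(21904 + 16543) = -3283*38447 = -126221501)
W(100) + m = (106 + 100) - 126221501 = 206 - 126221501 = -126221295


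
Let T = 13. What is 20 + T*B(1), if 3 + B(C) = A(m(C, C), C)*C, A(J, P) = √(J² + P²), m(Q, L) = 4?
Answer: -19 + 13*√17 ≈ 34.600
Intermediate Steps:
B(C) = -3 + C*√(16 + C²) (B(C) = -3 + √(4² + C²)*C = -3 + √(16 + C²)*C = -3 + C*√(16 + C²))
20 + T*B(1) = 20 + 13*(-3 + 1*√(16 + 1²)) = 20 + 13*(-3 + 1*√(16 + 1)) = 20 + 13*(-3 + 1*√17) = 20 + 13*(-3 + √17) = 20 + (-39 + 13*√17) = -19 + 13*√17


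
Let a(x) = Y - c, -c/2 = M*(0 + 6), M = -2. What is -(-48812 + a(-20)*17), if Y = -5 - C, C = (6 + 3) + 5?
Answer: 49543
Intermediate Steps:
C = 14 (C = 9 + 5 = 14)
Y = -19 (Y = -5 - 1*14 = -5 - 14 = -19)
c = 24 (c = -(-4)*(0 + 6) = -(-4)*6 = -2*(-12) = 24)
a(x) = -43 (a(x) = -19 - 1*24 = -19 - 24 = -43)
-(-48812 + a(-20)*17) = -(-48812 - 43*17) = -(-48812 - 731) = -1*(-49543) = 49543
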